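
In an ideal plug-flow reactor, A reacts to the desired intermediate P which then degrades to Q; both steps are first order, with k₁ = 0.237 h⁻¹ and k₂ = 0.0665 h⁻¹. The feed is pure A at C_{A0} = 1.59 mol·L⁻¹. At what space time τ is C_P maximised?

The intermediate peaks when r₁ = r₂, i.e. k₁e^(−k₁τ) = k₂e^(−k₂τ), giving τ_opt = ln(k₂/k₁)/(k₂−k₁).
= ln(0.0665/0.237)/(0.0665−0.237) = ln(0.2806)/-0.1705 = -1.271/-0.1705 = 7.45 h.

7.45 h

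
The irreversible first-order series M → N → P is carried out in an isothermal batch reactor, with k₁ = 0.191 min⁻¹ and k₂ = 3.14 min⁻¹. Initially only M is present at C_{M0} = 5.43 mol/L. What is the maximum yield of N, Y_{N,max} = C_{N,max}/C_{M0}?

Evaluating C_N at t_opt = ln(k₂/k₁)/(k₂−k₁) gives C_{N,max}/C_{M0} = (k₁/k₂)^[k₂/(k₂−k₁)].
= (0.191/3.14)^(3.14/(3.14−0.191)) = (0.06083)^(1.065) = 0.05074.

0.0507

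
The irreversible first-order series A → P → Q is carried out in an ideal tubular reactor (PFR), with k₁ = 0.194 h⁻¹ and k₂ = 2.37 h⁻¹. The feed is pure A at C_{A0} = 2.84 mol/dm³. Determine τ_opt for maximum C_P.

1.15 h

For first-order series the maximum of C_P occurs at τ_opt = ln(k₂/k₁)/(k₂−k₁).
= ln(2.37/0.194)/(2.37−0.194) = ln(12.22)/2.176 = 2.503/2.176 = 1.15 h.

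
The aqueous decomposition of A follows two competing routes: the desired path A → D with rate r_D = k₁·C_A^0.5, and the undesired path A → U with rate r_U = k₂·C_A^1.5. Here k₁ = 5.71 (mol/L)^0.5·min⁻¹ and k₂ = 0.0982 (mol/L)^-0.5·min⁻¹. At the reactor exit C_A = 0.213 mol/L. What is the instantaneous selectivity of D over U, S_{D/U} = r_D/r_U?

S_{D/U} = r_D/r_U = (k₁·C_A^0.5)/(k₂·C_A^1.5) = (k₁/k₂)·C_A⁻¹.
= (5.71×0.2130^0.5) / (0.0982×0.2130^1.5) = 2.635/0.009653 = 273.

273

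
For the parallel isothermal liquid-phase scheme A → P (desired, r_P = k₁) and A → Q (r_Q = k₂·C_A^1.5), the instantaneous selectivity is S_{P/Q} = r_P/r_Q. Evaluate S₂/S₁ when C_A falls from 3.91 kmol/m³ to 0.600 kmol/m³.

S_{P/Q} = (k₁/k₂)·C_A^-1.5, so S₂/S₁ = (C_{A,2}/C_{A,1})^-1.5.
= (0.600/3.91)^(-1.5) = (0.1535)^(-1.5) = 16.6.

16.6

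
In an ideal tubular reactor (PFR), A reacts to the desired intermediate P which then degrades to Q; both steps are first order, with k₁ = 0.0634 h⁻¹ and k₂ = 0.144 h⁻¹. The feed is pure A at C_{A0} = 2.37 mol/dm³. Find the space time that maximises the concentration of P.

10.2 h

The intermediate peaks when r₁ = r₂, i.e. k₁e^(−k₁τ) = k₂e^(−k₂τ), giving τ_opt = ln(k₂/k₁)/(k₂−k₁).
= ln(0.144/0.0634)/(0.144−0.0634) = ln(2.271)/0.08060 = 0.8203/0.08060 = 10.2 h.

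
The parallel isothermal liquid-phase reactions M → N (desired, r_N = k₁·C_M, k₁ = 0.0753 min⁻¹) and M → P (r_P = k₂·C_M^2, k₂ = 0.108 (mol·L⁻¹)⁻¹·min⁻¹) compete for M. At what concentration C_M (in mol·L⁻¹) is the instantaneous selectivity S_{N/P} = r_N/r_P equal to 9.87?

0.0706 mol·L⁻¹

S_{N/P} = (k₁/k₂)·C_M⁻¹ ⇒ C_M = (S·k₂/k₁)^(-1).
= (9.87×0.108/0.0753)^(-1) = (14.16)^(-1) = 0.0706 mol·L⁻¹.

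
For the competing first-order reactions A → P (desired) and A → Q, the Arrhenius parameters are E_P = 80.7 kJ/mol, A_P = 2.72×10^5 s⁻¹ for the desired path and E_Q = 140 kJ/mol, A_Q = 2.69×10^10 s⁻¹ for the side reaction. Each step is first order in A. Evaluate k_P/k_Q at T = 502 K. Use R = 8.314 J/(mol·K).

15.0

k_P/k_Q = (A_P/A_Q)·exp[−(E_P−E_Q)/(RT)] = (A_P/A_Q)·exp[(E_Q−E_P)/(RT)].
(E_Q−E_P)/(RT) = (140−80.7)×10³/(8.314×502) = 59300/4174 = 14.21.
k_P/k_Q = (2.72×10^5/2.69×10^10)·exp(14.21) = 1.011×10^-5 × 1.481×10^6 = 15.0.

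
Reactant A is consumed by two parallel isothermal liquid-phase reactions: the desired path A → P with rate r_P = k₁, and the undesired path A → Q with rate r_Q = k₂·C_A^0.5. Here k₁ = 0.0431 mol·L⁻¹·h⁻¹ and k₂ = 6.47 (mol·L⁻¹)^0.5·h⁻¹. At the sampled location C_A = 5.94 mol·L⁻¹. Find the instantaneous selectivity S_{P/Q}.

0.00273

S_{P/Q} = r_P/r_Q = (k₁)/(k₂·C_A^0.5) = (k₁/k₂)·C_A^-0.5.
= (0.0431) / (6.47×5.940^0.5) = 0.04310/15.77 = 0.00273.
The undesired path is higher order in A, so low C_A (CSTR or dilute feed) favours P.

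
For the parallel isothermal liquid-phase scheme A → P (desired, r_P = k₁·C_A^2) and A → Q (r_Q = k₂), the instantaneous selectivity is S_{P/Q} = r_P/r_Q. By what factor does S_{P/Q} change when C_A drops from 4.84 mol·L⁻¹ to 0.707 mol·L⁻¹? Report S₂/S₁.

S_{P/Q} = (k₁/k₂)·C_A^2, so S₂/S₁ = (C_{A,2}/C_{A,1})^2.
= (0.707/4.84)^2 = (0.1461)^2 = 0.0213.

0.0213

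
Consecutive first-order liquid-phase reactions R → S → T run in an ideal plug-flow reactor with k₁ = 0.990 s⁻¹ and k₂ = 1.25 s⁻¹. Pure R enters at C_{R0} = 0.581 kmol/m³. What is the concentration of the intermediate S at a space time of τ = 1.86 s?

Solving the coupled first-order balances gives C_S(τ) = [k₁/(k₂−k₁)]·C_{R0}·(e^(−k₁τ) − e^(−k₂τ)).
e^(−k₁τ) = e^(−0.990×1.86) = e^(−1.841) = 0.1586; e^(−k₂τ) = e^(−2.325) = 0.09778.
C_S = 0.990×0.581/(1.25−0.990) × (0.1586−0.09778) = 2.212×0.06081 = 0.1345 kmol/m³.

0.135 kmol/m³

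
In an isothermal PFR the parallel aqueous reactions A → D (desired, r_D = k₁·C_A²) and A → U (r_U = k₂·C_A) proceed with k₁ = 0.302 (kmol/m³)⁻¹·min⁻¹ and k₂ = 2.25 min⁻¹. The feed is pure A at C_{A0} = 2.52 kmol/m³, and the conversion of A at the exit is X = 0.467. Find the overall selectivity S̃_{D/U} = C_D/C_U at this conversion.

0.258

C_A = C_{A0}(1−X) = 1.343 kmol/m³.
Along a PFR/batch, dC_U/dC_A = −r_U/(r_D+r_U) = −k₂/(k₂+k₁·C_A).
Integrating from C_{A0} to C_A: C_U = (2.25/0.302)·ln[(2.25+0.302·2.52)/(2.25+0.302·1.34)] = 7.450·ln(3.011/2.656) = 0.9358 kmol/m³.
Then C_D = (C_{A0}−C_A) − C_U = 1.177 − 0.9358 = 0.2411 kmol/m³.
S̃_{D/U} = C_D/C_U = 0.2411/0.9358 = 0.258.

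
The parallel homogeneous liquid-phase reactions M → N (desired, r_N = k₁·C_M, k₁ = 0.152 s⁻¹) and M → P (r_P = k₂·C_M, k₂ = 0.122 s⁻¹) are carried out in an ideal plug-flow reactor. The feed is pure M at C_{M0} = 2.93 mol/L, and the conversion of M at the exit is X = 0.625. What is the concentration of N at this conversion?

C_M = C_{M0}(1−X) = 1.099 mol/L.
Both paths are first order in M, so the instantaneous fraction to N is constant: dC_N/d(−C_M) = k₁/(k₁+k₂) = 0.5547.
C_N = 0.5547·(C_{M0}−C_M) = 0.5547×1.831 = 1.02 mol/L.

1.02 mol/L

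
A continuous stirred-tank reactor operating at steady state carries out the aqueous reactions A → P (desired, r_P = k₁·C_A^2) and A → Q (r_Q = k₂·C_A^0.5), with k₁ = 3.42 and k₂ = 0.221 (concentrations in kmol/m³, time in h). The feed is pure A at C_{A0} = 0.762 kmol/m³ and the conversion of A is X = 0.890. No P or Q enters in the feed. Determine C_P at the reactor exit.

0.185 kmol/m³

Exit C_A = C_{A0}(1−X) = 0.762×0.110 = 0.08382 kmol/m³.
A CSTR operates uniformly at the exit composition, giving r_P = 0.02403 and r_Q = 0.06398 (each k·C_A^n at C_A = 0.08382).
Fraction of consumed A going to P: r_P/(r_P+r_Q) = 0.2730.
C_P = 0.2730·C_{A0}·X = 0.2730×0.762×0.890 = 0.185 kmol/m³.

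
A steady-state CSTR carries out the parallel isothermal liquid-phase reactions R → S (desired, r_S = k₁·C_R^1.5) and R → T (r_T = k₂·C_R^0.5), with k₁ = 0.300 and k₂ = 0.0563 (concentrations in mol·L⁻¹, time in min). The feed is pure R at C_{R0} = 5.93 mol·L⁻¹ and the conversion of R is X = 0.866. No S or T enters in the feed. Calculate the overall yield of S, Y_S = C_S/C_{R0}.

0.701

Exit C_R = C_{R0}(1−X) = 5.93×0.134 = 0.7946 mol·L⁻¹.
A CSTR operates uniformly at the exit composition, giving r_S = 0.2125 and r_T = 0.05019 (each k·C_R^n at C_R = 0.7946).
Fraction of consumed R going to S: r_S/(r_S+r_T) = 0.8089.
C_S = 0.8089·C_{R0}·X = 0.8089×5.93×0.866 = 4.15 mol·L⁻¹; Y_S = C_S/C_{R0} = 0.701.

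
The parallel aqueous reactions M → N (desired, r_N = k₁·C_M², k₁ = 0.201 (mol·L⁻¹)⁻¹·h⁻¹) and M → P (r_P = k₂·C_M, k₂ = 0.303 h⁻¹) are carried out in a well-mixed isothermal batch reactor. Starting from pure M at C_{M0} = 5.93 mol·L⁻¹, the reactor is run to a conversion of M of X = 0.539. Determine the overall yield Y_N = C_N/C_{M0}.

C_M = C_{M0}(1−X) = 2.734 mol·L⁻¹.
Along a PFR/batch, dC_P/dC_M = −r_P/(r_N+r_P) = −k₂/(k₂+k₁·C_M).
Integrating from C_{M0} to C_M: C_P = (0.303/0.201)·ln[(0.303+0.201·5.93)/(0.303+0.201·2.73)] = 1.507·ln(1.495/0.8525) = 0.8467 mol·L⁻¹.
Then C_N = (C_{M0}−C_M) − C_P = 3.196 − 0.8467 = 2.350 mol·L⁻¹.
Y_N = C_N/C_{M0} = 2.350/5.93 = 0.396.

0.396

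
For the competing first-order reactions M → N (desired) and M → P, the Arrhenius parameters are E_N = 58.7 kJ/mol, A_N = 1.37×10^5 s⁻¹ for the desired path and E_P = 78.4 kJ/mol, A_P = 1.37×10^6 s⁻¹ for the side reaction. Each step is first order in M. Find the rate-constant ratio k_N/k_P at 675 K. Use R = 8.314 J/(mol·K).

Since both paths have the same order in M, the concentration cancels and S_{N/P} = k_N/k_P = (A_N/A_P)·exp[(E_P−E_N)/(RT)].
(E_P−E_N)/(RT) = (78.4−58.7)×10³/(8.314×675) = 19700/5612 = 3.510.
k_N/k_P = (1.37×10^5/1.37×10^6)·exp(3.510) = 0.1000 × 33.46 = 3.35.
Since E_N < E_P, lowering the temperature improves selectivity toward N.

3.35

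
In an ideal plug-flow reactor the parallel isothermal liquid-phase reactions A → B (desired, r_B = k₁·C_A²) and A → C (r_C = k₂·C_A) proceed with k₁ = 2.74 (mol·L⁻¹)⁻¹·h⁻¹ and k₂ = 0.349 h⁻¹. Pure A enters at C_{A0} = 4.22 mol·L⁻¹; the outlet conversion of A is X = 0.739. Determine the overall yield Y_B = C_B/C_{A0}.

0.701

C_A = C_{A0}(1−X) = 1.101 mol·L⁻¹.
Along a PFR/batch, dC_C/dC_A = −r_C/(r_B+r_C) = −k₂/(k₂+k₁·C_A).
Integrating from C_{A0} to C_A: C_C = (0.349/2.74)·ln[(0.349+2.74·4.22)/(0.349+2.74·1.10)] = 0.1274·ln(11.91/3.367) = 0.1609 mol·L⁻¹.
Then C_B = (C_{A0}−C_A) − C_C = 3.119 − 0.1609 = 2.958 mol·L⁻¹.
Y_B = C_B/C_{A0} = 2.958/4.22 = 0.701.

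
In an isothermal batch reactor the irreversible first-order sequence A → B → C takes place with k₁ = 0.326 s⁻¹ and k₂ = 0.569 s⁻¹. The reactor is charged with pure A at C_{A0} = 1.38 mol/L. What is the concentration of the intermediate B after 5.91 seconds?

0.205 mol/L

Solving the coupled first-order balances gives C_B(t) = [k₁/(k₂−k₁)]·C_{A0}·(e^(−k₁t) − e^(−k₂t)).
e^(−k₁t) = e^(−0.326×5.91) = e^(−1.927) = 0.1456; e^(−k₂t) = e^(−3.363) = 0.03464.
C_B = 0.326×1.38/(0.569−0.326) × (0.1456−0.03464) = 1.851×0.1110 = 0.2055 mol/L.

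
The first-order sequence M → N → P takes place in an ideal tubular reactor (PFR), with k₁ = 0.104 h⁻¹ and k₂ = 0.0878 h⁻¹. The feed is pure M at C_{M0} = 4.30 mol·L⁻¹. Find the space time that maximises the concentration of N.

10.5 h

The intermediate peaks when r₁ = r₂, i.e. k₁e^(−k₁τ) = k₂e^(−k₂τ), giving τ_opt = ln(k₂/k₁)/(k₂−k₁).
= ln(0.0878/0.104)/(0.0878−0.104) = ln(0.8442)/-0.01620 = -0.1693/-0.01620 = 10.5 h.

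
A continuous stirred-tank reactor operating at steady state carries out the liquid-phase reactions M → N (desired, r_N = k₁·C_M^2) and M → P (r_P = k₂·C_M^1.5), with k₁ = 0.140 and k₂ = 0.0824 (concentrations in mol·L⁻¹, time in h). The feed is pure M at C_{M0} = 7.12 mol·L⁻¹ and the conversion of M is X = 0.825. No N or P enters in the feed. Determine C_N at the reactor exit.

3.85 mol·L⁻¹

Exit C_M = C_{M0}(1−X) = 7.12×0.175 = 1.246 mol·L⁻¹.
Rates in a CSTR are evaluated at the outlet concentration: r_N = 0.140×1.246^2 = 0.2174, r_P = 0.0824×1.246^1.5 = 0.1146.
Fraction of consumed M going to N: r_N/(r_N+r_P) = 0.6548.
C_N = 0.6548·C_{M0}·X = 0.6548×7.12×0.825 = 3.85 mol·L⁻¹.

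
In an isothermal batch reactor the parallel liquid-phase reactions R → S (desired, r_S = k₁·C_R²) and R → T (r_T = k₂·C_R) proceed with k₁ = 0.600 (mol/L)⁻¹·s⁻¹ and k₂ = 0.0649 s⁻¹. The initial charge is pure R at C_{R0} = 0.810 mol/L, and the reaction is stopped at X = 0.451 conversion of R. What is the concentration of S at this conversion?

0.310 mol/L

C_R = C_{R0}(1−X) = 0.4447 mol/L.
Along a PFR/batch, dC_T/dC_R = −r_T/(r_S+r_T) = −k₂/(k₂+k₁·C_R).
Integrating from C_{R0} to C_R: C_T = (0.0649/0.600)·ln[(0.0649+0.600·0.810)/(0.0649+0.600·0.445)] = 0.1082·ln(0.5509/0.3317) = 0.05487 mol/L.
Then C_S = (C_{R0}−C_R) − C_T = 0.3653 − 0.05487 = 0.3104 mol/L.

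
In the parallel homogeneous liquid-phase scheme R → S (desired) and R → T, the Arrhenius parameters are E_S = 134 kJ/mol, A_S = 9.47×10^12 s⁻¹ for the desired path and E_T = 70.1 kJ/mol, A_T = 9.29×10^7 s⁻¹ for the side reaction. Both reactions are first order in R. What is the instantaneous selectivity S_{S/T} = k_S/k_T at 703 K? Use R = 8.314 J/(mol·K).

1.82

Since both paths have the same order in R, the concentration cancels and S_{S/T} = k_S/k_T = (A_S/A_T)·exp[(E_T−E_S)/(RT)].
(E_T−E_S)/(RT) = (70.1−134)×10³/(8.314×703) = -63900/5845 = -10.93.
k_S/k_T = (9.47×10^12/9.29×10^7)·exp(-10.93) = 1.019×10^5 × 1.786×10^-5 = 1.82.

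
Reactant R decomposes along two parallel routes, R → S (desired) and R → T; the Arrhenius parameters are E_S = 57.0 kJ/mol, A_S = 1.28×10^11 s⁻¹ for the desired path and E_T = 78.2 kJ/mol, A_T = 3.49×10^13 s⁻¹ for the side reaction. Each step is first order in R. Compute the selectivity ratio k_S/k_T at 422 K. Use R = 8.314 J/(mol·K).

1.54

k_S/k_T = (A_S/A_T)·exp[−(E_S−E_T)/(RT)] = (A_S/A_T)·exp[(E_T−E_S)/(RT)].
(E_T−E_S)/(RT) = (78.2−57.0)×10³/(8.314×422) = 21200/3509 = 6.042.
k_S/k_T = (1.28×10^11/3.49×10^13)·exp(6.042) = 0.003668 × 420.9 = 1.54.
Since E_S < E_T, lowering the temperature improves selectivity toward S.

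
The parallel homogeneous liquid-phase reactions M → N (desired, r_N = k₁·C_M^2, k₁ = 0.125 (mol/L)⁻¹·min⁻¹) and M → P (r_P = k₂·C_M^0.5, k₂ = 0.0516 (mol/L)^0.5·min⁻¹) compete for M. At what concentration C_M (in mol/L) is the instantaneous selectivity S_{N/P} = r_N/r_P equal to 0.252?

0.221 mol/L

S_{N/P} = (k₁/k₂)·C_M^1.5 ⇒ C_M = (S·k₂/k₁)^(1/1.5).
= (0.252×0.0516/0.125)^(0.6667) = (0.1040)^(0.6667) = 0.221 mol/L.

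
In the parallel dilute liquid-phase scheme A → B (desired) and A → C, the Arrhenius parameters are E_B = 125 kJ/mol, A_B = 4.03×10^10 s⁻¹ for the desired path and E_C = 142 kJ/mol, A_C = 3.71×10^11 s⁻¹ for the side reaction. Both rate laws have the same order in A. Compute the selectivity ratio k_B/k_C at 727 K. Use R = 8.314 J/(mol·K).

k_B/k_C = (A_B/A_C)·exp[−(E_B−E_C)/(RT)] = (A_B/A_C)·exp[(E_C−E_B)/(RT)].
(E_C−E_B)/(RT) = (142−125)×10³/(8.314×727) = 17000/6044 = 2.813.
k_B/k_C = (4.03×10^10/3.71×10^11)·exp(2.813) = 0.1086 × 16.65 = 1.81.

1.81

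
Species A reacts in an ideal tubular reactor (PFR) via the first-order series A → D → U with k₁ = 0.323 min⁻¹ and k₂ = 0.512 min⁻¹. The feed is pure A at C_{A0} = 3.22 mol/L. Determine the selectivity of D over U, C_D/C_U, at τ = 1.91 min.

The intermediate concentration in a first-order A→B→C sequence is C_D = k₁C_{A0}(e^(−k₁τ) − e^(−k₂τ))/(k₂−k₁).
e^(−k₁τ) = e^(−0.323×1.91) = e^(−0.6169) = 0.5396; e^(−k₂τ) = e^(−0.9779) = 0.3761.
C_D = 0.323×3.22/(0.512−0.323) × (0.5396−0.3761) = 5.503×0.1635 = 0.8998 mol/L.
C_A = C_{A0}e^(−k₁τ) = 1.738 mol/L, so C_U = C_{A0}−C_A−C_D = 0.5827 mol/L; C_D/C_U = 1.54.

1.54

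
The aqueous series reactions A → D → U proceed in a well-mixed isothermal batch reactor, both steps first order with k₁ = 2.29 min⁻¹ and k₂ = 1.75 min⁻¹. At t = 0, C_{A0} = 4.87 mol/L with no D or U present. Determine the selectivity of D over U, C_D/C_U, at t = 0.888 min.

The intermediate concentration in a first-order A→B→C sequence is C_D = k₁C_{A0}(e^(−k₁t) − e^(−k₂t))/(k₂−k₁).
e^(−k₁t) = e^(−2.29×0.888) = e^(−2.034) = 0.1309; e^(−k₂t) = e^(−1.554) = 0.2114.
C_D = 2.29×4.87/(1.75−2.29) × (0.1309−0.2114) = (-20.65)×(-0.08053) = 1.663 mol/L.
C_A = C_{A0}e^(−k₁t) = 0.6374 mol/L, so C_U = C_{A0}−C_A−C_D = 2.570 mol/L; C_D/C_U = 0.647.

0.647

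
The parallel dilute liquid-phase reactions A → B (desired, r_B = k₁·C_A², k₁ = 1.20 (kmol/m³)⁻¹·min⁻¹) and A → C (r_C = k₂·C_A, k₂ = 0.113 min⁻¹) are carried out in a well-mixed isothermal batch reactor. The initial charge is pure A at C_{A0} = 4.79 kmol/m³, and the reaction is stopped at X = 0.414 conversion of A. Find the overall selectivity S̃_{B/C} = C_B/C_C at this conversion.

39.4

C_A = C_{A0}(1−X) = 2.807 kmol/m³.
Along a PFR/batch, dC_C/dC_A = −r_C/(r_B+r_C) = −k₂/(k₂+k₁·C_A).
Integrating from C_{A0} to C_A: C_C = (0.113/1.20)·ln[(0.113+1.20·4.79)/(0.113+1.20·2.81)] = 0.09417·ln(5.861/3.481) = 0.04905 kmol/m³.
Then C_B = (C_{A0}−C_A) − C_C = 1.983 − 0.04905 = 1.934 kmol/m³.
S̃_{B/C} = C_B/C_C = 1.934/0.04905 = 39.4.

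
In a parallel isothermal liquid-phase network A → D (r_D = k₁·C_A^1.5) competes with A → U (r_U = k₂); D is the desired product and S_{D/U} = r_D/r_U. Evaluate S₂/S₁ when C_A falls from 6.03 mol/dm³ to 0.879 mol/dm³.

0.0557

S_{D/U} = (k₁/k₂)·C_A^1.5, so S₂/S₁ = (C_{A,2}/C_{A,1})^1.5.
= (0.879/6.03)^1.5 = (0.1458)^1.5 = 0.0557.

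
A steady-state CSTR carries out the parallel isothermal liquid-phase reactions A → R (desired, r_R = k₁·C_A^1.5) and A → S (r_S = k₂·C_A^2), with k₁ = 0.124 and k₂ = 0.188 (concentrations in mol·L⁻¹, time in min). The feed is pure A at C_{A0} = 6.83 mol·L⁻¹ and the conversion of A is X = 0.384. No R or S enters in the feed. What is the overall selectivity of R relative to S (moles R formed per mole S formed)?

Exit C_A = C_{A0}(1−X) = 6.83×0.616 = 4.207 mol·L⁻¹.
Rates in a CSTR are evaluated at the outlet concentration: r_R = 0.124×4.207^1.5 = 1.070, r_S = 0.188×4.207^2 = 3.328.
Overall selectivity = C_R/C_S = r_Rτ/(r_Sτ) = r_R/r_S = 0.322.

0.322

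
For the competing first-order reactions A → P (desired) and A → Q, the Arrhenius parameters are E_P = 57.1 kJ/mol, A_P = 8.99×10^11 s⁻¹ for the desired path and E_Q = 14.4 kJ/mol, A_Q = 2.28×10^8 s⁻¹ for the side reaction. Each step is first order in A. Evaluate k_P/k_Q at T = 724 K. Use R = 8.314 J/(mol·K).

3.27

k_P/k_Q = (A_P/A_Q)·exp[−(E_P−E_Q)/(RT)] = (A_P/A_Q)·exp[(E_Q−E_P)/(RT)].
(E_Q−E_P)/(RT) = (14.4−57.1)×10³/(8.314×724) = -42700/6019 = -7.094.
k_P/k_Q = (8.99×10^11/2.28×10^8)·exp(-7.094) = 3943 × 8.302×10^-4 = 3.27.
Since E_P > E_Q, raising the temperature improves selectivity toward P.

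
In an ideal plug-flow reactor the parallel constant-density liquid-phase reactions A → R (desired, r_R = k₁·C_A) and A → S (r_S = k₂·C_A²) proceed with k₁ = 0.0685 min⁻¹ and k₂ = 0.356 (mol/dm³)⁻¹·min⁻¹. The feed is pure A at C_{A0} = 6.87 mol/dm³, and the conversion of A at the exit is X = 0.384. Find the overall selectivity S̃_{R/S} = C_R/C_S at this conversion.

0.0353

C_A = C_{A0}(1−X) = 4.232 mol/dm³.
Along a PFR/batch, dC_R/dC_A = −r_R/(r_R+r_S) = −k₁/(k₁+k₂·C_A).
Integrating from C_{A0} to C_A: C_R = (0.0685/0.356)·ln[(0.0685+0.356·6.87)/(0.0685+0.356·4.23)] = 0.1924·ln(2.514/1.575) = 0.08999 mol/dm³.
C_S = (C_{A0}−C_A)−C_R = 2.548 mol/dm³; S̃_{R/S} = 0.08999/2.548 = 0.0353.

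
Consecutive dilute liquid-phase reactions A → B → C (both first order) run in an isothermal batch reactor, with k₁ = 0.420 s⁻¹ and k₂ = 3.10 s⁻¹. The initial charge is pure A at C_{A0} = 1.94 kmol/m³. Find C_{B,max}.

0.192 kmol/m³

At the optimum, C_{B,max}/C_{A0} = (k₁/k₂)^[k₂/(k₂−k₁)].
= (0.420/3.10)^(3.10/(3.10−0.420)) = (0.1355)^(1.157) = 0.09905.
C_{B,max} = 0.09905×1.94 = 0.192 kmol/m³.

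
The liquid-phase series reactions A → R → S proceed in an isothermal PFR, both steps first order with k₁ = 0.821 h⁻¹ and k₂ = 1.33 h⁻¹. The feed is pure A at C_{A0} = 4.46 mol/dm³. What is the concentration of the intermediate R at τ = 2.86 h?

0.527 mol/dm³

For first-order series with pure A initially, C_R(τ) = k₁C_{A0}/(k₂−k₁)·(e^(−k₁τ) − e^(−k₂τ)).
e^(−k₁τ) = e^(−0.821×2.86) = e^(−2.348) = 0.09555; e^(−k₂τ) = e^(−3.804) = 0.02229.
C_R = 0.821×4.46/(1.33−0.821) × (0.09555−0.02229) = 7.194×0.07327 = 0.5271 mol/dm³.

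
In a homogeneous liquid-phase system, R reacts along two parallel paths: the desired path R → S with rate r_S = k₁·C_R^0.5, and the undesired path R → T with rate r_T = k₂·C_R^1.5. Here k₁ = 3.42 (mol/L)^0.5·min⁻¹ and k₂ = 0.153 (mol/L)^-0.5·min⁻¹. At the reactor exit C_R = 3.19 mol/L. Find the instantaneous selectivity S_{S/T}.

S_{S/T} = r_S/r_T = (k₁·C_R^0.5)/(k₂·C_R^1.5) = (k₁/k₂)·C_R⁻¹.
= (3.42×3.190^0.5) / (0.153×3.190^1.5) = 6.108/0.8717 = 7.01.
The undesired path is higher order in R, so low C_R (CSTR or dilute feed) favours S.

7.01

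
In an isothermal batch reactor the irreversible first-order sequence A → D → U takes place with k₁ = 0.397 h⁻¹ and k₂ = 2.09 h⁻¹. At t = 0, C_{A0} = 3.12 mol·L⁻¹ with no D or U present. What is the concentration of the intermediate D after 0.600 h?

For first-order series with pure A initially, C_D(t) = k₁C_{A0}/(k₂−k₁)·(e^(−k₁t) − e^(−k₂t)).
e^(−k₁t) = e^(−0.397×0.600) = e^(−0.2382) = 0.7880; e^(−k₂t) = e^(−1.254) = 0.2854.
C_D = 0.397×3.12/(2.09−0.397) × (0.7880−0.2854) = 0.7316×0.5027 = 0.3678 mol·L⁻¹.

0.368 mol·L⁻¹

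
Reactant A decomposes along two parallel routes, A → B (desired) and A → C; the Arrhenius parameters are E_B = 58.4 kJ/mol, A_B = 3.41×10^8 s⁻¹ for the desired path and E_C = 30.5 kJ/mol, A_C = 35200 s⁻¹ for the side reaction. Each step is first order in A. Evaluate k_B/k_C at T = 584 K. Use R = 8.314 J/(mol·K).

31.0

k_B/k_C = (A_B/A_C)·exp[−(E_B−E_C)/(RT)] = (A_B/A_C)·exp[(E_C−E_B)/(RT)].
(E_C−E_B)/(RT) = (30.5−58.4)×10³/(8.314×584) = -27900/4855 = -5.746.
k_B/k_C = (3.41×10^8/35200)·exp(-5.746) = 9688 × 0.003195 = 31.0.
Since E_B > E_C, raising the temperature improves selectivity toward B.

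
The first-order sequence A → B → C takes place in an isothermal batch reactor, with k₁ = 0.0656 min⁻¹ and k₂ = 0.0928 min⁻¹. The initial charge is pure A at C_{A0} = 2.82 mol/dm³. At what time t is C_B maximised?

12.8 min

The intermediate peaks when r₁ = r₂, i.e. k₁e^(−k₁t) = k₂e^(−k₂t), giving t_opt = ln(k₂/k₁)/(k₂−k₁).
= ln(0.0928/0.0656)/(0.0928−0.0656) = ln(1.415)/0.02720 = 0.3469/0.02720 = 12.8 min.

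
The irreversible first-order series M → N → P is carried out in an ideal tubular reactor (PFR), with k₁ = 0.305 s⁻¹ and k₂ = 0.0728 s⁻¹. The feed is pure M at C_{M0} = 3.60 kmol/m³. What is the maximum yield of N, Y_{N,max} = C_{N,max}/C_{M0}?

0.638

At the optimum, C_{N,max}/C_{M0} = (k₁/k₂)^[k₂/(k₂−k₁)].
= (0.305/0.0728)^(0.0728/(0.0728−0.305)) = (4.190)^(-0.3135) = 0.6382.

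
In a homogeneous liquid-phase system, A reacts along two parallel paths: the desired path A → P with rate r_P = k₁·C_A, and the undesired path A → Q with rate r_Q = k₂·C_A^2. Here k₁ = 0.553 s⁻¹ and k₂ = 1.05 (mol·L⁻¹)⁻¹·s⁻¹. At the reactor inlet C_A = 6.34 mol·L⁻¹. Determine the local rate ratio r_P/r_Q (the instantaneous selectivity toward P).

0.0831

S_{P/Q} = r_P/r_Q = (k₁·C_A)/(k₂·C_A^2) = (k₁/k₂)·C_A⁻¹.
= (0.553×6.340) / (1.05×6.340^2) = 3.506/42.21 = 0.0831.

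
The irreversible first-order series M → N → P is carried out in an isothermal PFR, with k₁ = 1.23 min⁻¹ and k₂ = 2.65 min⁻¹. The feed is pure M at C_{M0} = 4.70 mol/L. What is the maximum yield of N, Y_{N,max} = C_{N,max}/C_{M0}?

0.239

Evaluating C_N at τ_opt = ln(k₂/k₁)/(k₂−k₁) gives C_{N,max}/C_{M0} = (k₁/k₂)^[k₂/(k₂−k₁)].
= (1.23/2.65)^(2.65/(2.65−1.23)) = (0.4642)^(1.866) = 0.2387.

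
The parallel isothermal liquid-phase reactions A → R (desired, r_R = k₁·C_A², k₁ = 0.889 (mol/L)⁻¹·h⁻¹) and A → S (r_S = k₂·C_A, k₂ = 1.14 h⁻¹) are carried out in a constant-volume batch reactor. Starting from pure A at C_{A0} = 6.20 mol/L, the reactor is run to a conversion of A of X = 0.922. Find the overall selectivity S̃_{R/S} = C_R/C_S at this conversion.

C_A = C_{A0}(1−X) = 0.4836 mol/L.
Along a PFR/batch, dC_S/dC_A = −r_S/(r_R+r_S) = −k₂/(k₂+k₁·C_A).
Integrating from C_{A0} to C_A: C_S = (1.14/0.889)·ln[(1.14+0.889·6.20)/(1.14+0.889·0.484)] = 1.282·ln(6.652/1.570) = 1.852 mol/L.
Then C_R = (C_{A0}−C_A) − C_S = 5.716 − 1.852 = 3.865 mol/L.
S̃_{R/S} = C_R/C_S = 3.865/1.852 = 2.09.

2.09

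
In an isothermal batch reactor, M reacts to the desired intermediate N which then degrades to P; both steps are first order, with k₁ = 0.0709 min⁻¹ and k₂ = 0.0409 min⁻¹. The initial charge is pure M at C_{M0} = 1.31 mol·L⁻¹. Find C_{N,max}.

0.619 mol·L⁻¹

For a first-order series the maximum intermediate yield is C_{N,max}/C_{M0} = (k₁/k₂)^[k₂/(k₂−k₁)].
= (0.0709/0.0409)^(0.0409/(0.0409−0.0709)) = (1.733)^(-1.363) = 0.4724.
C_{N,max} = 0.4724×1.31 = 0.619 mol·L⁻¹.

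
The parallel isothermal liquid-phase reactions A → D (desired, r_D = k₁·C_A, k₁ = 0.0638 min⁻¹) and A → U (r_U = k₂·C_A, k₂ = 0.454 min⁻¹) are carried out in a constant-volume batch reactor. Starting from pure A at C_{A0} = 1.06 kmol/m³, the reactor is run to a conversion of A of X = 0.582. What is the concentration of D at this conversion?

0.0760 kmol/m³

C_A = C_{A0}(1−X) = 0.4431 kmol/m³.
Both paths are first order in A, so the instantaneous fraction to D is constant: dC_D/d(−C_A) = k₁/(k₁+k₂) = 0.1232.
C_D = 0.1232·(C_{A0}−C_A) = 0.1232×0.6169 = 0.0760 kmol/m³.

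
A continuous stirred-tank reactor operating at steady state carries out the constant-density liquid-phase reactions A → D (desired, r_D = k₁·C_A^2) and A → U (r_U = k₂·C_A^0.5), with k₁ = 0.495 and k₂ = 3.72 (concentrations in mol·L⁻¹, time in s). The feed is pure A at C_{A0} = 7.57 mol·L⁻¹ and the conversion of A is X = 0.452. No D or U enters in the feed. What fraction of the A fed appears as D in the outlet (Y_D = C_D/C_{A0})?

Exit C_A = C_{A0}(1−X) = 7.57×0.548 = 4.148 mol·L⁻¹.
Rates in a CSTR are evaluated at the outlet concentration: r_D = 0.495×4.148^2 = 8.518, r_U = 3.72×4.148^0.5 = 7.577.
Fraction of consumed A going to D: r_D/(r_D+r_U) = 0.5293.
C_D = 0.5293·C_{A0}·X = 0.5293×7.57×0.452 = 1.81 mol·L⁻¹; Y_D = C_D/C_{A0} = 0.239.

0.239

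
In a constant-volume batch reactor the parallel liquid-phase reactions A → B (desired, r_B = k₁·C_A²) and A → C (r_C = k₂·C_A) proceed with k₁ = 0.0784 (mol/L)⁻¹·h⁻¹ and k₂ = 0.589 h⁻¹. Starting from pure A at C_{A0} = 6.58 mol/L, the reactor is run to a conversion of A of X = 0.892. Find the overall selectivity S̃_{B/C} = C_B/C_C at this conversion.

C_A = C_{A0}(1−X) = 0.7106 mol/L.
Along a PFR/batch, dC_C/dC_A = −r_C/(r_B+r_C) = −k₂/(k₂+k₁·C_A).
Integrating from C_{A0} to C_A: C_C = (0.589/0.0784)·ln[(0.589+0.0784·6.58)/(0.589+0.0784·0.711)] = 7.513·ln(1.105/0.6447) = 4.047 mol/L.
Then C_B = (C_{A0}−C_A) − C_C = 5.869 − 4.047 = 1.822 mol/L.
S̃_{B/C} = C_B/C_C = 1.822/4.047 = 0.450.

0.450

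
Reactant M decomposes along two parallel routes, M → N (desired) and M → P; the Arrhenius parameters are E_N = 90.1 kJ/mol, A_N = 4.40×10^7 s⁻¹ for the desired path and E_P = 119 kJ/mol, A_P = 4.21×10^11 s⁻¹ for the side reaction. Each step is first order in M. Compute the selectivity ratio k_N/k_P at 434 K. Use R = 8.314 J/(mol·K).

Since both paths have the same order in M, the concentration cancels and S_{N/P} = k_N/k_P = (A_N/A_P)·exp[(E_P−E_N)/(RT)].
(E_P−E_N)/(RT) = (119−90.1)×10³/(8.314×434) = 28900/3608 = 8.009.
k_N/k_P = (4.40×10^7/4.21×10^11)·exp(8.009) = 1.045×10^-4 × 3009 = 0.314.

0.314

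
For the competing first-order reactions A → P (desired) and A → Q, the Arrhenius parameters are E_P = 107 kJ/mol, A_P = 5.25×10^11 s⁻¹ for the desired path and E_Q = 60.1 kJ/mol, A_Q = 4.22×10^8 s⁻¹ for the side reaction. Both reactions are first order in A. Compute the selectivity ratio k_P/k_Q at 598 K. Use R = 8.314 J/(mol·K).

k_P/k_Q = (A_P/A_Q)·exp[−(E_P−E_Q)/(RT)] = (A_P/A_Q)·exp[(E_Q−E_P)/(RT)].
(E_Q−E_P)/(RT) = (60.1−107)×10³/(8.314×598) = -46900/4972 = -9.433.
k_P/k_Q = (5.25×10^11/4.22×10^8)·exp(-9.433) = 1244 × 8.002×10^-5 = 0.0995.

0.0995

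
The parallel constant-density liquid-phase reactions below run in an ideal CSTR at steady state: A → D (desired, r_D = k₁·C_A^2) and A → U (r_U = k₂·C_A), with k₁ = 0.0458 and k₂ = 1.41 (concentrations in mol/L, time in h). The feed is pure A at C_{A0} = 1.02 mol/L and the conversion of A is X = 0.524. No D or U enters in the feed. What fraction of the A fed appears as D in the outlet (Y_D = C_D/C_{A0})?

Exit C_A = C_{A0}(1−X) = 1.02×0.476 = 0.4855 mol/L.
In a CSTR the entire volume is at exit conditions, so r_D = 0.0458×0.4855^2 = 0.01080 and r_U = 1.41×0.4855 = 0.6846.
Fraction of consumed A going to D: r_D/(r_D+r_U) = 0.01553.
C_D = 0.01553·C_{A0}·X = 0.01553×1.02×0.524 = 0.00830 mol/L; Y_D = C_D/C_{A0} = 0.00814.

0.00814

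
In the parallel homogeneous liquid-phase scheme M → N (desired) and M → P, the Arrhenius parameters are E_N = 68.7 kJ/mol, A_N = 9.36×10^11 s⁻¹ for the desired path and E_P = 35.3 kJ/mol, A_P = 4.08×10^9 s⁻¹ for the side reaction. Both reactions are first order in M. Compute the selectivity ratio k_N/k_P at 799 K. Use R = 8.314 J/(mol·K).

Since both paths have the same order in M, the concentration cancels and S_{N/P} = k_N/k_P = (A_N/A_P)·exp[(E_P−E_N)/(RT)].
(E_P−E_N)/(RT) = (35.3−68.7)×10³/(8.314×799) = -33400/6643 = -5.028.
k_N/k_P = (9.36×10^11/4.08×10^9)·exp(-5.028) = 229.4 × 0.006552 = 1.50.
Since E_N > E_P, raising the temperature improves selectivity toward N.

1.50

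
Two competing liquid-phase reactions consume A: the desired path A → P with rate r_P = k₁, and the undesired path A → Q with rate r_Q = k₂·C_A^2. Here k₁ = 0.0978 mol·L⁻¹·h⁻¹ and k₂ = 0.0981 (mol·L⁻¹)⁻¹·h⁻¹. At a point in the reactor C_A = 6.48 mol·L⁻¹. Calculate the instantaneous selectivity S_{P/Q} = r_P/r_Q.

S_{P/Q} = r_P/r_Q = (k₁)/(k₂·C_A^2) = (k₁/k₂)·C_A^-2.
= (0.0978) / (0.0981×6.480^2) = 0.09780/4.119 = 0.0237.

0.0237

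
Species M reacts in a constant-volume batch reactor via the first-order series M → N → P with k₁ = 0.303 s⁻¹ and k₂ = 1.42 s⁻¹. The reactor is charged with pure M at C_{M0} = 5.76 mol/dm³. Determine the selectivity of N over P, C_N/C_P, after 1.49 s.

0.627

The intermediate concentration in a first-order A→B→C sequence is C_N = k₁C_{M0}(e^(−k₁t) − e^(−k₂t))/(k₂−k₁).
e^(−k₁t) = e^(−0.303×1.49) = e^(−0.4515) = 0.6367; e^(−k₂t) = e^(−2.116) = 0.1205.
C_N = 0.303×5.76/(1.42−0.303) × (0.6367−0.1205) = 1.562×0.5162 = 0.8065 mol/dm³.
C_M = C_{M0}e^(−k₁t) = 3.667 mol/dm³, so C_P = C_{M0}−C_M−C_N = 1.286 mol/dm³; C_N/C_P = 0.627.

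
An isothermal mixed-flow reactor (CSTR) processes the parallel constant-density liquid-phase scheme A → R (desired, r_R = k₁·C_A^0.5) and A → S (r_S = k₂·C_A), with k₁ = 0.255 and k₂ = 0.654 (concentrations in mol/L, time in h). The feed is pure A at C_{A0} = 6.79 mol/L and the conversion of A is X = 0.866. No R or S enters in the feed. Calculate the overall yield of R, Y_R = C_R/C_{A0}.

Exit C_A = C_{A0}(1−X) = 6.79×0.134 = 0.9099 mol/L.
In a CSTR the entire volume is at exit conditions, so r_R = 0.255×0.9099^0.5 = 0.2432 and r_S = 0.654×0.9099 = 0.5950.
Fraction of consumed A going to R: r_R/(r_R+r_S) = 0.2902.
C_R = 0.2902·C_{A0}·X = 0.2902×6.79×0.866 = 1.71 mol/L; Y_R = C_R/C_{A0} = 0.251.

0.251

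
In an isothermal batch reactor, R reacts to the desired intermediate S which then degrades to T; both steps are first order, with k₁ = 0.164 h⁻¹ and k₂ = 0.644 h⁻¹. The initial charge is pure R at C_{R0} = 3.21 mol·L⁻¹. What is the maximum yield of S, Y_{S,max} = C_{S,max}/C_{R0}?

0.160

Evaluating C_S at t_opt = ln(k₂/k₁)/(k₂−k₁) gives C_{S,max}/C_{R0} = (k₁/k₂)^[k₂/(k₂−k₁)].
= (0.164/0.644)^(0.644/(0.644−0.164)) = (0.2547)^(1.342) = 0.1596.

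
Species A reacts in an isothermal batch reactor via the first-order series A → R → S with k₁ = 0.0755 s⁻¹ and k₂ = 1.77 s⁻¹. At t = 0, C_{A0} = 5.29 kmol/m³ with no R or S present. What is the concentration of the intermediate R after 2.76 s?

0.190 kmol/m³

The intermediate concentration in a first-order A→B→C sequence is C_R = k₁C_{A0}(e^(−k₁t) − e^(−k₂t))/(k₂−k₁).
e^(−k₁t) = e^(−0.0755×2.76) = e^(−0.2084) = 0.8119; e^(−k₂t) = e^(−4.885) = 0.007558.
C_R = 0.0755×5.29/(1.77−0.0755) × (0.8119−0.007558) = 0.2357×0.8043 = 0.1896 kmol/m³.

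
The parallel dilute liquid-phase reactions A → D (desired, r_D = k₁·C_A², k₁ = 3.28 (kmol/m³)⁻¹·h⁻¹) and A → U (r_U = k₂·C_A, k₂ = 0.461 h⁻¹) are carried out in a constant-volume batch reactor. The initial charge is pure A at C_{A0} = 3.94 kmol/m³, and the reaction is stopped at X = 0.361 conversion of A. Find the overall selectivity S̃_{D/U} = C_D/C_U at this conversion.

22.6

C_A = C_{A0}(1−X) = 2.518 kmol/m³.
Along a PFR/batch, dC_U/dC_A = −r_U/(r_D+r_U) = −k₂/(k₂+k₁·C_A).
Integrating from C_{A0} to C_A: C_U = (0.461/3.28)·ln[(0.461+3.28·3.94)/(0.461+3.28·2.52)] = 0.1405·ln(13.38/8.719) = 0.06024 kmol/m³.
Then C_D = (C_{A0}−C_A) − C_U = 1.422 − 0.06024 = 1.362 kmol/m³.
S̃_{D/U} = C_D/C_U = 1.362/0.06024 = 22.6.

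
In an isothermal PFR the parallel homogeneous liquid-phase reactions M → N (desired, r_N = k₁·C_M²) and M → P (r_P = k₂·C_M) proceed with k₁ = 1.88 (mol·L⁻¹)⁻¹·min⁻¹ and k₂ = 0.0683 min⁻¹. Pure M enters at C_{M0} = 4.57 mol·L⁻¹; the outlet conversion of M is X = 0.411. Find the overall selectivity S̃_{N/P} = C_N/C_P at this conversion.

97.7

C_M = C_{M0}(1−X) = 2.692 mol·L⁻¹.
Along a PFR/batch, dC_P/dC_M = −r_P/(r_N+r_P) = −k₂/(k₂+k₁·C_M).
Integrating from C_{M0} to C_M: C_P = (0.0683/1.88)·ln[(0.0683+1.88·4.57)/(0.0683+1.88·2.69)] = 0.03633·ln(8.660/5.129) = 0.01903 mol·L⁻¹.
Then C_N = (C_{M0}−C_M) − C_P = 1.878 − 0.01903 = 1.859 mol·L⁻¹.
S̃_{N/P} = C_N/C_P = 1.859/0.01903 = 97.7.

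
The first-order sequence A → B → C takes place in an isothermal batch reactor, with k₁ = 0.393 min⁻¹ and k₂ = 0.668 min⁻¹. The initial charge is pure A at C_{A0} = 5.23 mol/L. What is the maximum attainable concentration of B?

At the optimum, C_{B,max}/C_{A0} = (k₁/k₂)^[k₂/(k₂−k₁)].
= (0.393/0.668)^(0.668/(0.668−0.393)) = (0.5883)^(2.429) = 0.2757.
C_{B,max} = 0.2757×5.23 = 1.44 mol/L.

1.44 mol/L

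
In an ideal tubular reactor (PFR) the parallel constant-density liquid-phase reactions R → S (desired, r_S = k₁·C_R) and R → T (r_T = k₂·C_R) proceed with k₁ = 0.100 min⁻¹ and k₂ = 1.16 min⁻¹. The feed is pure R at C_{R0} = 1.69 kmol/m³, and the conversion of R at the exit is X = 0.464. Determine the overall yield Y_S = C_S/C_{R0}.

0.0368

C_R = C_{R0}(1−X) = 0.9058 kmol/m³.
Both paths are first order in R, so the instantaneous fraction to S is constant: dC_S/d(−C_R) = k₁/(k₁+k₂) = 0.07937.
C_S = 0.07937·(C_{R0}−C_R) = 0.07937×0.7842 = 0.0622 kmol/m³.
Y_S = C_S/C_{R0} = 0.06223/1.69 = 0.0368.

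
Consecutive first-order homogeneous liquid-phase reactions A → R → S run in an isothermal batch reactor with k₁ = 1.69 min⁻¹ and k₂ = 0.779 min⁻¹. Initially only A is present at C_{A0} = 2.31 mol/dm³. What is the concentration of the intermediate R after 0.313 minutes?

Solving the coupled first-order balances gives C_R(t) = [k₁/(k₂−k₁)]·C_{A0}·(e^(−k₁t) − e^(−k₂t)).
e^(−k₁t) = e^(−1.69×0.313) = e^(−0.5290) = 0.5892; e^(−k₂t) = e^(−0.2438) = 0.7836.
C_R = 1.69×2.31/(0.779−1.69) × (0.5892−0.7836) = (-4.285)×(-0.1944) = 0.8331 mol/dm³.

0.833 mol/dm³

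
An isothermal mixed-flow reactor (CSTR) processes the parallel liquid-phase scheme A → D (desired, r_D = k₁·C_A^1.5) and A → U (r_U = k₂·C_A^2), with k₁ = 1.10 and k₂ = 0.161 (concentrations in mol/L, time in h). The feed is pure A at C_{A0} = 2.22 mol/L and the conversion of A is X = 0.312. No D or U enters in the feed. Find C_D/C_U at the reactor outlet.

5.53

Exit C_A = C_{A0}(1−X) = 2.22×0.688 = 1.527 mol/L.
In a CSTR the entire volume is at exit conditions, so r_D = 1.10×1.527^1.5 = 2.076 and r_U = 0.161×1.527^2 = 0.3756.
Overall selectivity = C_D/C_U = r_Dτ/(r_Uτ) = r_D/r_U = 5.53.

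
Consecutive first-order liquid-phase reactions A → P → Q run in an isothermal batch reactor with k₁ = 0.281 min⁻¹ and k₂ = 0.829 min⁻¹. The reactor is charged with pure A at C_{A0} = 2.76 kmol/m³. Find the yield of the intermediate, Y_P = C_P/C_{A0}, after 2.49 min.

0.190

Solving the coupled first-order balances gives C_P(t) = [k₁/(k₂−k₁)]·C_{A0}·(e^(−k₁t) − e^(−k₂t)).
e^(−k₁t) = e^(−0.281×2.49) = e^(−0.6997) = 0.4967; e^(−k₂t) = e^(−2.064) = 0.1269.
C_P = 0.281×2.76/(0.829−0.281) × (0.4967−0.1269) = 1.415×0.3698 = 0.5234 kmol/m³.
Y_P = C_P/C_{A0} = 0.5234/2.76 = 0.190.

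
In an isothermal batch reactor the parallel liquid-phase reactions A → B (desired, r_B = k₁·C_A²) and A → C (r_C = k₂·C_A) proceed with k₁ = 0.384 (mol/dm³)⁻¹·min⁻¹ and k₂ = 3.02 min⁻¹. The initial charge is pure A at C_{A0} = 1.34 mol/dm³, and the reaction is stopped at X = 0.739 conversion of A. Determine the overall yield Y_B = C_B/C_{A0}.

C_A = C_{A0}(1−X) = 0.3497 mol/dm³.
Along a PFR/batch, dC_C/dC_A = −r_C/(r_B+r_C) = −k₂/(k₂+k₁·C_A).
Integrating from C_{A0} to C_A: C_C = (3.02/0.384)·ln[(3.02+0.384·1.34)/(3.02+0.384·0.350)] = 7.865·ln(3.535/3.154) = 0.8952 mol/dm³.
Then C_B = (C_{A0}−C_A) − C_C = 0.9903 − 0.8952 = 0.09510 mol/dm³.
Y_B = C_B/C_{A0} = 0.09510/1.34 = 0.0710.

0.0710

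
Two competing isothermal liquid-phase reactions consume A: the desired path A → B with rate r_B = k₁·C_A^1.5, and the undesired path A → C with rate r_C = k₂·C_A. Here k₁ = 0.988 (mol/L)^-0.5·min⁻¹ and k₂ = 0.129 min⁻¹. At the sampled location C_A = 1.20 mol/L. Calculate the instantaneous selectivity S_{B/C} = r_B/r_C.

S_{B/C} = r_B/r_C = (k₁·C_A^1.5)/(k₂·C_A) = (k₁/k₂)·C_A^0.5.
= (0.988×1.200^1.5) / (0.129×1.200) = 1.299/0.1548 = 8.39.
Since the desired path is higher order in A, keeping C_A high (PFR or concentrated feed) favours B.

8.39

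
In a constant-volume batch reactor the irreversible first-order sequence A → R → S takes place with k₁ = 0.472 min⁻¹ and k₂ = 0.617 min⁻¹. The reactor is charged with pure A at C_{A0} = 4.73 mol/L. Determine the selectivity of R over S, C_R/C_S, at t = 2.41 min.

Solving the coupled first-order balances gives C_R(t) = [k₁/(k₂−k₁)]·C_{A0}·(e^(−k₁t) − e^(−k₂t)).
e^(−k₁t) = e^(−0.472×2.41) = e^(−1.138) = 0.3206; e^(−k₂t) = e^(−1.487) = 0.2261.
C_R = 0.472×4.73/(0.617−0.472) × (0.3206−0.2261) = 15.40×0.09456 = 1.456 mol/L.
C_A = C_{A0}e^(−k₁t) = 1.517 mol/L, so C_S = C_{A0}−C_A−C_R = 1.758 mol/L; C_R/C_S = 0.828.

0.828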